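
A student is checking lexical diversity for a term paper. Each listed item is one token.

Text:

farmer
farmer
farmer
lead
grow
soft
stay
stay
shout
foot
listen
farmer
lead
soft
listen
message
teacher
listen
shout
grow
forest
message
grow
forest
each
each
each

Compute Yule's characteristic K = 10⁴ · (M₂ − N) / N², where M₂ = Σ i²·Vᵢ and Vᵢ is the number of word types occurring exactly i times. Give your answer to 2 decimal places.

576.13

Frequencies: farmer:4, grow:3, listen:3, each:3, lead:2, soft:2, stay:2, shout:2, message:2, forest:2, foot:1, teacher:1
N = 27. Frequency spectrum: V_1=2, V_2=6, V_3=3, V_4=1
M₂ = 1²·2 + 2²·6 + 3²·3 + 4²·1 = 69
K = 10000 × (69 − 27) / 27² = 576.13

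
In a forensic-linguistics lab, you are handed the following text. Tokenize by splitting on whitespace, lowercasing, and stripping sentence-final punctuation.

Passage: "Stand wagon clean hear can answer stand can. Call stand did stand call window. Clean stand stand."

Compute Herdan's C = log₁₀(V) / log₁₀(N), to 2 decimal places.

N = 17, V = 9.
log₁₀(V) = 0.954243, log₁₀(N) = 1.230449
C = 0.954243 / 1.230449 = 0.78

0.78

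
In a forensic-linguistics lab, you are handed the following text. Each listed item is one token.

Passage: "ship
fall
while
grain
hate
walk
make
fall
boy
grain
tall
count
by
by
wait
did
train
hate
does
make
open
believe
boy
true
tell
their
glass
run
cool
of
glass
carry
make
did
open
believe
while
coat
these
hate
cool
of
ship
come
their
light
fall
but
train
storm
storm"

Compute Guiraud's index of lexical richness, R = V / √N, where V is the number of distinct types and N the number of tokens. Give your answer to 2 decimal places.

N = 51, V = 31.
√N = 7.141428
R = 31 / 7.141428 = 4.34

4.34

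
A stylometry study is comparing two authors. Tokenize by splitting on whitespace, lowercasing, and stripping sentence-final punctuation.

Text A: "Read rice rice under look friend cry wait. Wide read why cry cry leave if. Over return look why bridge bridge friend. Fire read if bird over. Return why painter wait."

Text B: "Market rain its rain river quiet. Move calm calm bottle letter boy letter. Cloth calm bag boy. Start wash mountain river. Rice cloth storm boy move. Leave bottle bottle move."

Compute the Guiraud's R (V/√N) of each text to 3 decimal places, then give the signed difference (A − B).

-0.233

A: V=17, N=31, R=3.053
B: V=18, N=30, R=3.286
Difference = 3.053 − 3.286 = -0.233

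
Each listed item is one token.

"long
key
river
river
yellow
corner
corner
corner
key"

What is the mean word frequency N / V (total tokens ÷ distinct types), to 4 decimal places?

1.8000

N = 9 tokens, V = 5 types.
Mean frequency = N / V = 9 / 5 = 1.8000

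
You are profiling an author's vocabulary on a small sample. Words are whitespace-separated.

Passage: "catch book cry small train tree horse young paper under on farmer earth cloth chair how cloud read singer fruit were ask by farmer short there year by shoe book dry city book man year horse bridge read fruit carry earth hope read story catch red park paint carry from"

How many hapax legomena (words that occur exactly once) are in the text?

28

Frequencies: book:3, read:3, catch:2, horse:2, farmer:2, earth:2, fruit:2, by:2, year:2, carry:2, cry:1, small:1, train:1, tree:1, young:1, paper:1, under:1, on:1, cloth:1, chair:1, … (18 more, each freq 1)
Hapax (freq=1): ask, bridge, chair, city, cloth, cloud, cry, dry, from, hope, how, man, on, paint, paper, park, red, shoe, short, singer, small, story, there, train, tree, under, were, young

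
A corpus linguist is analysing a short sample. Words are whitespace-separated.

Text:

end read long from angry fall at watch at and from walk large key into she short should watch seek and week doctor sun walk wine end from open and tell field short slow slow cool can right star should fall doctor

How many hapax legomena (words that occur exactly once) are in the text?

18

Frequencies: from:3, and:3, end:2, fall:2, at:2, watch:2, walk:2, short:2, should:2, doctor:2, slow:2, read:1, long:1, angry:1, large:1, key:1, into:1, she:1, seek:1, week:1, … (9 more, each freq 1)
Hapax (freq=1): angry, can, cool, field, into, key, large, long, open, read, right, seek, she, star, sun, tell, week, wine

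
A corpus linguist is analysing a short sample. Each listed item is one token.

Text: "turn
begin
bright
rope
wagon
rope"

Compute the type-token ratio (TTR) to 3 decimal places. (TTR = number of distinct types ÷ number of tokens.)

0.833

N = 6 tokens, V = 5 types.
TTR = V / N = 5 / 6 = 0.833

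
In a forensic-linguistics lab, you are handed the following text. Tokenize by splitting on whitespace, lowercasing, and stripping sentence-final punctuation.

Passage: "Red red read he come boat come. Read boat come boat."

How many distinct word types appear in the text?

Distinct types: {boat, come, he, read, red}
V = 5

5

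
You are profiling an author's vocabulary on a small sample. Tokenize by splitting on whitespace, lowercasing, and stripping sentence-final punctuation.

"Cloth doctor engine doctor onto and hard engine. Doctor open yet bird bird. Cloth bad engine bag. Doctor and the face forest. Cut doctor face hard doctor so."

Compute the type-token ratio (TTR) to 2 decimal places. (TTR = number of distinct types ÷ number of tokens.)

N = 28 tokens, V = 16 types.
TTR = V / N = 16 / 28 = 0.57

0.57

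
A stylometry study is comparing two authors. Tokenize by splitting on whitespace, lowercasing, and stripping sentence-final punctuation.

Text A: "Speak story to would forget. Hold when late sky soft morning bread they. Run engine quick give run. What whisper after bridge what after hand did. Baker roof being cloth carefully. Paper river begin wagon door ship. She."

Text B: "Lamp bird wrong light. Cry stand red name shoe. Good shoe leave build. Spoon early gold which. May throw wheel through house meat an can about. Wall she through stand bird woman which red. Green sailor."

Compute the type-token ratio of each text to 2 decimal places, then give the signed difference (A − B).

TTR(A) = 35/38 = 0.92
TTR(B) = 30/36 = 0.83
Difference = 0.92 − 0.83 = 0.09

0.09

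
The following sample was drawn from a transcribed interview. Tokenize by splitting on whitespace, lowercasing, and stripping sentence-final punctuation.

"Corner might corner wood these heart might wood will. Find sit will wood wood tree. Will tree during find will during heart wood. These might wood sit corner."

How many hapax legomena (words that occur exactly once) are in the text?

0

Frequencies: wood:6, will:4, corner:3, might:3, these:2, heart:2, find:2, sit:2, tree:2, during:2
Hapax (freq=1): (none)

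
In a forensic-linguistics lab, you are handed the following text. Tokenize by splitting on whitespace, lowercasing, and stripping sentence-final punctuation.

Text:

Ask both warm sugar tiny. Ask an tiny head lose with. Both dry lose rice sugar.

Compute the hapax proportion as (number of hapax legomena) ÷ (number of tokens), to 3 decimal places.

0.375

Frequencies: ask:2, both:2, sugar:2, tiny:2, lose:2, warm:1, an:1, head:1, with:1, dry:1, rice:1
Hapax count = 6; token count = 16.
Ratio = 6 / 16 = 0.375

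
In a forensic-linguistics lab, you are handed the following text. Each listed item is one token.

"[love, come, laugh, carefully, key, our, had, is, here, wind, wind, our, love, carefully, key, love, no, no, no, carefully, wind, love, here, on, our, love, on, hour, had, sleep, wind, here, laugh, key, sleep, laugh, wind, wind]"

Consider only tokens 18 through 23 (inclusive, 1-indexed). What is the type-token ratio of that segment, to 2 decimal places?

0.83

Segment tokens 18–23: no, no, carefully, wind, love, here
Segment N = 6, segment V = 5.
TTR = 5 / 6 = 0.83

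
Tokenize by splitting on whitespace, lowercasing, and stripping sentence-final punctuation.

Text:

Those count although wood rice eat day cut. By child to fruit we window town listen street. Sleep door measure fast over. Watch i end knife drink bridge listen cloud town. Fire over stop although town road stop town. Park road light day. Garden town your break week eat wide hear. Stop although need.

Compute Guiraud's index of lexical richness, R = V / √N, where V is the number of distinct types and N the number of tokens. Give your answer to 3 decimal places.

N = 54, V = 41.
√N = 7.348469
R = 41 / 7.348469 = 5.579

5.579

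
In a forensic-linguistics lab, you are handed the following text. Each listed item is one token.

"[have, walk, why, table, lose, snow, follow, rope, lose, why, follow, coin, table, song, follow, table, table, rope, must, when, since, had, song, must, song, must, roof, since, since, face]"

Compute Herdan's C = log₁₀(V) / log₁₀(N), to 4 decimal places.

0.8152

N = 30, V = 16.
log₁₀(V) = 1.204120, log₁₀(N) = 1.477121
C = 1.204120 / 1.477121 = 0.8152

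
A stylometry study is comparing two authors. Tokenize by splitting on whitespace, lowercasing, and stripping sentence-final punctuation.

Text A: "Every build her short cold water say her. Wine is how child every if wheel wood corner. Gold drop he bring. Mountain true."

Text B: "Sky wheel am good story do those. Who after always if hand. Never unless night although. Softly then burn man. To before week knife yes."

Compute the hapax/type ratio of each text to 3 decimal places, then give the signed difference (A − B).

A: hapax=19, V=21, ratio=0.905
B: hapax=25, V=25, ratio=1.000
Difference = 0.905 − 1.000 = -0.095

-0.095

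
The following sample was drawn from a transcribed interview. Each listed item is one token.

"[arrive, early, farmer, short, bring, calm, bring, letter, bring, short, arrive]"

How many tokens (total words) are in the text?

Tokens: arrive, early, farmer, short, bring, calm, bring, letter, bring, short, arrive
N = 11

11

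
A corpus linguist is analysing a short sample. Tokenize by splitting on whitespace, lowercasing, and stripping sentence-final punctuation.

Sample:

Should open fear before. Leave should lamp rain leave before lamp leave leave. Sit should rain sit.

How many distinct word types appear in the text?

Distinct types: {before, fear, lamp, leave, open, rain, should, sit}
V = 8

8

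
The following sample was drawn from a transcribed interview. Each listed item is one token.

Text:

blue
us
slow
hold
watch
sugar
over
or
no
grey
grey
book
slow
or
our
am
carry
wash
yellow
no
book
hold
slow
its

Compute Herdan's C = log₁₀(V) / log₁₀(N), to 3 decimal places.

N = 24, V = 17.
log₁₀(V) = 1.230449, log₁₀(N) = 1.380211
C = 1.230449 / 1.380211 = 0.891

0.891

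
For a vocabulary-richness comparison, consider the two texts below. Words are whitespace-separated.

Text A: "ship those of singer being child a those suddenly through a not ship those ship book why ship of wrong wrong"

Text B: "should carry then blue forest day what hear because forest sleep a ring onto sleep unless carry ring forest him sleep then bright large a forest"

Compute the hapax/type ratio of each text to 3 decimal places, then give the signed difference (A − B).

-0.032

A: hapax=8, V=13, ratio=0.615
B: hapax=11, V=17, ratio=0.647
Difference = 0.615 − 0.647 = -0.032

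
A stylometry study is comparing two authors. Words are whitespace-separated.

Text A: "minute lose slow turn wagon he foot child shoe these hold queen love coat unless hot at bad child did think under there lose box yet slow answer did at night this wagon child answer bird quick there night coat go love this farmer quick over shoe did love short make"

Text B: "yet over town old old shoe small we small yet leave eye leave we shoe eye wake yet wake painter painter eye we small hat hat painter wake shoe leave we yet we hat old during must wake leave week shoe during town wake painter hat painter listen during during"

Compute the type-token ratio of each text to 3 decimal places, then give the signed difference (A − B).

0.347

TTR(A) = 34/51 = 0.667
TTR(B) = 16/50 = 0.320
Difference = 0.667 − 0.320 = 0.347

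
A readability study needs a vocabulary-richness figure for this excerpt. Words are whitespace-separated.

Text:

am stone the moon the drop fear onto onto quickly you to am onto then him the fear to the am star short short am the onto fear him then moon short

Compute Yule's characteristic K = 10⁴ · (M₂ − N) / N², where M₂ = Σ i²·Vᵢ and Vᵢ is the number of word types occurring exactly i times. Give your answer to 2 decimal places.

625.00

Frequencies: the:5, am:4, onto:4, fear:3, short:3, moon:2, to:2, then:2, him:2, stone:1, drop:1, quickly:1, you:1, star:1
N = 32. Frequency spectrum: V_1=5, V_2=4, V_3=2, V_4=2, V_5=1
M₂ = 1²·5 + 2²·4 + 3²·2 + 4²·2 + 5²·1 = 96
K = 10000 × (96 − 32) / 32² = 625.00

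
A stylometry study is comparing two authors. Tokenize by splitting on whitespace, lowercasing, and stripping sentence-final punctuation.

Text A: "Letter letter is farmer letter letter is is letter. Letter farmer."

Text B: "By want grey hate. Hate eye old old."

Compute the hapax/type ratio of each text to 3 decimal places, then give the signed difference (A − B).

-0.667

A: hapax=0, V=3, ratio=0.000
B: hapax=4, V=6, ratio=0.667
Difference = 0.000 − 0.667 = -0.667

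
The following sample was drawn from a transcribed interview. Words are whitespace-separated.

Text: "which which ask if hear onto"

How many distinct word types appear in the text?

Distinct types: {ask, hear, if, onto, which}
V = 5

5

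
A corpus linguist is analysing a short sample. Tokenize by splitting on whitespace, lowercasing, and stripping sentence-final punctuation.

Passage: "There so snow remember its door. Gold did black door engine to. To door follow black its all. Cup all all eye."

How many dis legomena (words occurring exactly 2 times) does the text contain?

Frequencies: door:3, all:3, its:2, black:2, to:2, there:1, so:1, snow:1, remember:1, gold:1, did:1, engine:1, follow:1, cup:1, eye:1
Words with frequency 2: black, its, to

3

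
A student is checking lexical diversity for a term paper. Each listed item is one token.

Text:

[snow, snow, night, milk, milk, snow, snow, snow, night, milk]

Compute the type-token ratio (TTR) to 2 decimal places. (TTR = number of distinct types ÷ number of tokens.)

N = 10 tokens, V = 3 types.
TTR = V / N = 3 / 10 = 0.30

0.30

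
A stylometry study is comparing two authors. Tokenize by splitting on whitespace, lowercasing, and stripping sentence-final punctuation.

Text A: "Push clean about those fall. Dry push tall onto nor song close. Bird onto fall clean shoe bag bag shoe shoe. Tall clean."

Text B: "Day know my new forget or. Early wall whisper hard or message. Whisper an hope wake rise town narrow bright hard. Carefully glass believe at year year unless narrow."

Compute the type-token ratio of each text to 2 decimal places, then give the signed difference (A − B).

TTR(A) = 14/23 = 0.61
TTR(B) = 24/29 = 0.83
Difference = 0.61 − 0.83 = -0.22

-0.22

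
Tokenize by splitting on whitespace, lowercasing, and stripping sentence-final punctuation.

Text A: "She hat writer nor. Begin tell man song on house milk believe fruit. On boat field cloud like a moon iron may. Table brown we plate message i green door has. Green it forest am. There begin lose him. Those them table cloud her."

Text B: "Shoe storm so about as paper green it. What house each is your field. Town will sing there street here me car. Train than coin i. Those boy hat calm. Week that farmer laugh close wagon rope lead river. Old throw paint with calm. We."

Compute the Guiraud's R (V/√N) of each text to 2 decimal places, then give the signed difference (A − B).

-0.68

A: V=39, N=44, R=5.88
B: V=44, N=45, R=6.56
Difference = 5.88 − 6.56 = -0.68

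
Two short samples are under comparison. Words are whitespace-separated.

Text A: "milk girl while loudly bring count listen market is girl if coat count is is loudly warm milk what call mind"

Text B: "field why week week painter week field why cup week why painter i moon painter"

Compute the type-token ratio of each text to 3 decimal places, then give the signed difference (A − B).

TTR(A) = 15/21 = 0.714
TTR(B) = 7/15 = 0.467
Difference = 0.714 − 0.467 = 0.247

0.247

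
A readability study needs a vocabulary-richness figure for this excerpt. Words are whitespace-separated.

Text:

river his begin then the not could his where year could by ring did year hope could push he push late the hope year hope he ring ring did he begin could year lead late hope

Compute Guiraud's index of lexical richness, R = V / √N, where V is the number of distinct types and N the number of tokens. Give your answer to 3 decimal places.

2.833

N = 36, V = 17.
√N = 6.000000
R = 17 / 6.000000 = 2.833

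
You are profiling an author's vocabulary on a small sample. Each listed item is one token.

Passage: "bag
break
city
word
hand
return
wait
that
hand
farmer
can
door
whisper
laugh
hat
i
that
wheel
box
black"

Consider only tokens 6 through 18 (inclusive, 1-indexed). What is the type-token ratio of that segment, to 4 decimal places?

0.9231

Segment tokens 6–18: return, wait, that, hand, farmer, can, door, whisper, laugh, hat, i, that, wheel
Segment N = 13, segment V = 12.
TTR = 12 / 13 = 0.9231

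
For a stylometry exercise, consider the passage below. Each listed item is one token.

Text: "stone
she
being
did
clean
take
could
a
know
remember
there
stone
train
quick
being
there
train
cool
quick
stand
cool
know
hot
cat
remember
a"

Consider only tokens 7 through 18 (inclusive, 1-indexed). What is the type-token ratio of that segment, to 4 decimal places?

0.8333

Segment tokens 7–18: could, a, know, remember, there, stone, train, quick, being, there, train, cool
Segment N = 12, segment V = 10.
TTR = 10 / 12 = 0.8333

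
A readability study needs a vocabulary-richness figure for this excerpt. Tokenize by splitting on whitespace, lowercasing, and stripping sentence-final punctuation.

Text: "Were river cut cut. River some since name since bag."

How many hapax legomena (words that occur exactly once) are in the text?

4

Frequencies: river:2, cut:2, since:2, were:1, some:1, name:1, bag:1
Hapax (freq=1): bag, name, some, were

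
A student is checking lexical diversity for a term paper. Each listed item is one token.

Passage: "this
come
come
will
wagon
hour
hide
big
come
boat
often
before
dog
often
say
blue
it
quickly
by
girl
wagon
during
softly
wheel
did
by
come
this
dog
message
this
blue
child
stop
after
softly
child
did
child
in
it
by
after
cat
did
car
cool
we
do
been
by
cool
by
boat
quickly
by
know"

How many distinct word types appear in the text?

33

Distinct types: {after, been, before, big, blue, boat, by, car, cat, child, come, cool, did, do, dog, during, girl, hide, hour, in, it, know, message, often, quickly, say, softly, stop, this, wagon, we, wheel, will}
V = 33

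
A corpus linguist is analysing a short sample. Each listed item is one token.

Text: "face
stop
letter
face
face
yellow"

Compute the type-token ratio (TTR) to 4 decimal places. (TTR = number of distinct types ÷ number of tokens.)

N = 6 tokens, V = 4 types.
TTR = V / N = 4 / 6 = 0.6667

0.6667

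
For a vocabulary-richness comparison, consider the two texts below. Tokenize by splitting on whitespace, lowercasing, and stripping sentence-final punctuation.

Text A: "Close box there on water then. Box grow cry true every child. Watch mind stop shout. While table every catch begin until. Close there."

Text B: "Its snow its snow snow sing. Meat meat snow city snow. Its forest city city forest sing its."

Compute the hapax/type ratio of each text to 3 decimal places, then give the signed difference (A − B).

0.800

A: hapax=16, V=20, ratio=0.800
B: hapax=0, V=6, ratio=0.000
Difference = 0.800 − 0.000 = 0.800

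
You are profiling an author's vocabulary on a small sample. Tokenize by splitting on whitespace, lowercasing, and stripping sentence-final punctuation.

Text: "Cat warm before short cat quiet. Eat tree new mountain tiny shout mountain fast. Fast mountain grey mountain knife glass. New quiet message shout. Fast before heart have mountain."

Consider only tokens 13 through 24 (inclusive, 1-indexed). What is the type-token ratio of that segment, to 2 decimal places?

0.75

Segment tokens 13–24: mountain, fast, fast, mountain, grey, mountain, knife, glass, new, quiet, message, shout
Segment N = 12, segment V = 9.
TTR = 9 / 12 = 0.75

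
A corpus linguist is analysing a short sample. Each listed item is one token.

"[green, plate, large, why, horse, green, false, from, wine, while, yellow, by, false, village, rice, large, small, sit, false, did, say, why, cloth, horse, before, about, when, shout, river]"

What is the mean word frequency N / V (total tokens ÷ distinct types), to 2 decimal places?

1.26

N = 29 tokens, V = 23 types.
Mean frequency = N / V = 29 / 23 = 1.26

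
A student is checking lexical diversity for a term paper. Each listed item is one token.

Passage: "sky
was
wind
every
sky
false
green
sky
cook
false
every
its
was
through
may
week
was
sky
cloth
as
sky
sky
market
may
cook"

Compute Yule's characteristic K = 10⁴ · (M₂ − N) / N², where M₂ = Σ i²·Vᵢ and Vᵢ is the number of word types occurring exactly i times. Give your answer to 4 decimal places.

704.0000

Frequencies: sky:6, was:3, every:2, false:2, cook:2, may:2, wind:1, green:1, its:1, through:1, week:1, cloth:1, as:1, market:1
N = 25. Frequency spectrum: V_1=8, V_2=4, V_3=1, V_6=1
M₂ = 1²·8 + 2²·4 + 3²·1 + 6²·1 = 69
K = 10000 × (69 − 25) / 25² = 704.0000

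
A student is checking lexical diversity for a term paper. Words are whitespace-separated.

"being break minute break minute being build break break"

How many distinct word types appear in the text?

Distinct types: {being, break, build, minute}
V = 4

4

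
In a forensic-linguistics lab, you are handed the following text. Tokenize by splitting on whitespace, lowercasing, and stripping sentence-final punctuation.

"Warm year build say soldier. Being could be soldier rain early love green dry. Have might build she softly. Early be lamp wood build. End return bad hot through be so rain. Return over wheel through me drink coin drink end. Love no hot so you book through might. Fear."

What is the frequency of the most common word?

3

Frequencies: build:3, be:3, through:3, soldier:2, rain:2, early:2, love:2, might:2, end:2, return:2, hot:2, so:2, drink:2, warm:1, year:1, say:1, being:1, could:1, green:1, dry:1, … (14 more, each freq 1)
Most common: 'build' with frequency 3.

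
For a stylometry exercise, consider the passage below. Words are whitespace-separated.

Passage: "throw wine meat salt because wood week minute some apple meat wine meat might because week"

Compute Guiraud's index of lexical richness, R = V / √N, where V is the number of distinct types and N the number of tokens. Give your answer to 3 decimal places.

N = 16, V = 11.
√N = 4.000000
R = 11 / 4.000000 = 2.750

2.750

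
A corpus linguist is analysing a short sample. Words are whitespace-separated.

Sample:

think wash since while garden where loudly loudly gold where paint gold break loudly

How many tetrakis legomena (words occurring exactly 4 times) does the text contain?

0

Frequencies: loudly:3, where:2, gold:2, think:1, wash:1, since:1, while:1, garden:1, paint:1, break:1
Words with frequency 4: (none)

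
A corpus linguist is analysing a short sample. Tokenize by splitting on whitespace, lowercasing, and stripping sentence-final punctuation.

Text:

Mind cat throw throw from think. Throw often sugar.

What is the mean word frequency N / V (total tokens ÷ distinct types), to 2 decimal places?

1.29

N = 9 tokens, V = 7 types.
Mean frequency = N / V = 9 / 7 = 1.29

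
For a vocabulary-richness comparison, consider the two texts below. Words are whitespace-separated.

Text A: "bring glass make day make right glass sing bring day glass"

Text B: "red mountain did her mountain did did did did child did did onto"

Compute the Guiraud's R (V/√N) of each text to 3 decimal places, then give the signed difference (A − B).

A: V=6, N=11, R=1.809
B: V=6, N=13, R=1.664
Difference = 1.809 − 1.664 = 0.145

0.145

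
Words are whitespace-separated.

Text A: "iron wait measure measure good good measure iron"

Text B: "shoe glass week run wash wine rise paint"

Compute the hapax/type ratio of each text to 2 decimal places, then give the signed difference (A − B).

A: hapax=1, V=4, ratio=0.25
B: hapax=8, V=8, ratio=1.00
Difference = 0.25 − 1.00 = -0.75

-0.75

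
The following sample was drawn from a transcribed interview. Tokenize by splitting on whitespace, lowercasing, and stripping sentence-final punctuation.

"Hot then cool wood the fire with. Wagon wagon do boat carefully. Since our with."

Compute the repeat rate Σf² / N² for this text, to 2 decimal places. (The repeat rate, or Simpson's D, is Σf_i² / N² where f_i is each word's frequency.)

0.08

Frequencies: with:2, wagon:2, hot:1, then:1, cool:1, wood:1, the:1, fire:1, do:1, boat:1, carefully:1, since:1, our:1
Σf² = 19; N² = 225
Repeat rate = 19 / 225 = 0.08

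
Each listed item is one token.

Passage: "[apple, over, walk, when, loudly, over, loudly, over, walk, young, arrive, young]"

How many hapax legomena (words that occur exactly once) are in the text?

3

Frequencies: over:3, walk:2, loudly:2, young:2, apple:1, when:1, arrive:1
Hapax (freq=1): apple, arrive, when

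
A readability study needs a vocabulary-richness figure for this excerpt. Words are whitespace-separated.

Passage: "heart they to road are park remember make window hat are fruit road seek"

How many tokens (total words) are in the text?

14

Tokens: heart, they, to, road, are, park, remember, make, window, hat, are, fruit, road, seek
N = 14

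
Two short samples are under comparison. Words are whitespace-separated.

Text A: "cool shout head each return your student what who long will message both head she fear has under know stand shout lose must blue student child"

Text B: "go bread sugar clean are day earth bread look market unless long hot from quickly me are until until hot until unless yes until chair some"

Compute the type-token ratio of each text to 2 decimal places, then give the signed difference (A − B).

TTR(A) = 23/26 = 0.88
TTR(B) = 19/26 = 0.73
Difference = 0.88 − 0.73 = 0.15

0.15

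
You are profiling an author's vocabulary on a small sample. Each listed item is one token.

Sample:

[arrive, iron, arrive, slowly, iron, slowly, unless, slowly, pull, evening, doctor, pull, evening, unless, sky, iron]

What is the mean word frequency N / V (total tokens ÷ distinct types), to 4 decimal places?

2.0000

N = 16 tokens, V = 8 types.
Mean frequency = N / V = 16 / 8 = 2.0000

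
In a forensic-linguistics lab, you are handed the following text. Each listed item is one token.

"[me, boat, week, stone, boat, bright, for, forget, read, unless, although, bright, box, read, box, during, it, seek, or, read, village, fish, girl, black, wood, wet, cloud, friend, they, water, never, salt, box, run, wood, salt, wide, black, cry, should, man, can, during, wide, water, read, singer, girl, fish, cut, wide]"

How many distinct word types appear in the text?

35

Distinct types: {although, black, boat, box, bright, can, cloud, cry, cut, during, fish, for, forget, friend, girl, it, man, me, never, or, read, run, salt, seek, should, singer, stone, they, unless, village, water, week, wet, wide, wood}
V = 35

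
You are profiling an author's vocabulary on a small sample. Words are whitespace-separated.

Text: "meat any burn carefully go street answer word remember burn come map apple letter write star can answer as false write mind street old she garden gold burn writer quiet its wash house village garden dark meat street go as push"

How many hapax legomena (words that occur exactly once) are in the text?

Frequencies: burn:3, street:3, meat:2, go:2, answer:2, write:2, as:2, garden:2, any:1, carefully:1, word:1, remember:1, come:1, map:1, apple:1, letter:1, star:1, can:1, false:1, mind:1, … (11 more, each freq 1)
Hapax (freq=1): any, apple, can, carefully, come, dark, false, gold, house, its, letter, map, mind, old, push, quiet, remember, she, star, village, wash, word, writer

23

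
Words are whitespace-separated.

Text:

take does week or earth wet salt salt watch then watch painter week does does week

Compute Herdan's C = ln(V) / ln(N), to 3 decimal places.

0.830

N = 16, V = 10.
ln(V) = 2.302585, ln(N) = 2.772589
C = 2.302585 / 2.772589 = 0.830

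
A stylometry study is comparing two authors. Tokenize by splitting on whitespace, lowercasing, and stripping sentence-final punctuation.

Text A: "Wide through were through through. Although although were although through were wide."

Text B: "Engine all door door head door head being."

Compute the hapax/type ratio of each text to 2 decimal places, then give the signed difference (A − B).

-0.60

A: hapax=0, V=4, ratio=0.00
B: hapax=3, V=5, ratio=0.60
Difference = 0.00 − 0.60 = -0.60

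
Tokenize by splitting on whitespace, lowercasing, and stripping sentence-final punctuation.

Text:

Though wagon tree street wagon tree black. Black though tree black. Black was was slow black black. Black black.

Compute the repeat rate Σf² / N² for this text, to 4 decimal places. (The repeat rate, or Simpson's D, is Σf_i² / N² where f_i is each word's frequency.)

Frequencies: black:8, tree:3, though:2, wagon:2, was:2, street:1, slow:1
Σf² = 87; N² = 361
Repeat rate = 87 / 361 = 0.2410

0.2410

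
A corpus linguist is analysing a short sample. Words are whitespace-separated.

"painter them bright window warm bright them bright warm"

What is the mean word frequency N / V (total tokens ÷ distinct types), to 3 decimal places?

N = 9 tokens, V = 5 types.
Mean frequency = N / V = 9 / 5 = 1.800

1.800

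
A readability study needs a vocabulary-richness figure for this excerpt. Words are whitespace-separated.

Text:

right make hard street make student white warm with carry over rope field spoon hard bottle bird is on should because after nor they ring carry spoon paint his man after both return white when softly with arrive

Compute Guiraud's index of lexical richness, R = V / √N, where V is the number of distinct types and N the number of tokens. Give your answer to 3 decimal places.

5.029

N = 38, V = 31.
√N = 6.164414
R = 31 / 6.164414 = 5.029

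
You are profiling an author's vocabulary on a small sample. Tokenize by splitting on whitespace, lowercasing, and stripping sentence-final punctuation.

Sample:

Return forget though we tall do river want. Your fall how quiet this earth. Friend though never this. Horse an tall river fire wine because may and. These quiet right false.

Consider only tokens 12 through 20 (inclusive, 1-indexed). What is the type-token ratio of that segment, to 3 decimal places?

0.889

Segment tokens 12–20: quiet, this, earth, friend, though, never, this, horse, an
Segment N = 9, segment V = 8.
TTR = 8 / 9 = 0.889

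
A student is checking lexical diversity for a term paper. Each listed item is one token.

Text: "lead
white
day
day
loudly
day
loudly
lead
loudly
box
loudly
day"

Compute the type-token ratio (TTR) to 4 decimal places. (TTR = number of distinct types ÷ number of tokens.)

N = 12 tokens, V = 5 types.
TTR = V / N = 5 / 12 = 0.4167

0.4167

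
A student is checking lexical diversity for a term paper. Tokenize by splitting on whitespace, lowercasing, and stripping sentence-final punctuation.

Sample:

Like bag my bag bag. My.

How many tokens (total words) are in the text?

Tokens: like, bag, my, bag, bag, my
N = 6

6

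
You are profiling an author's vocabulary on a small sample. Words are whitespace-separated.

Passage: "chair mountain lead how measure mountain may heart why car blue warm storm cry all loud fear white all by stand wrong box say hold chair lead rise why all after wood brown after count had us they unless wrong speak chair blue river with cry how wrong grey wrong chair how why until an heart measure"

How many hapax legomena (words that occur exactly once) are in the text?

26

Frequencies: chair:4, wrong:4, how:3, why:3, all:3, mountain:2, lead:2, measure:2, heart:2, blue:2, cry:2, after:2, may:1, car:1, warm:1, storm:1, loud:1, fear:1, white:1, by:1, … (18 more, each freq 1)
Hapax (freq=1): an, box, brown, by, car, count, fear, grey, had, hold, loud, may, rise, river, say, speak, stand, storm, they, unless, until, us, warm, white, with, wood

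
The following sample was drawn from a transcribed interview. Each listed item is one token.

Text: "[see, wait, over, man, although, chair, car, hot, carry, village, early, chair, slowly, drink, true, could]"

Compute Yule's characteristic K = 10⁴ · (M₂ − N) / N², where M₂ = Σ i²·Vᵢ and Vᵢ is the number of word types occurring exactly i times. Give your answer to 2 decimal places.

Frequencies: chair:2, see:1, wait:1, over:1, man:1, although:1, car:1, hot:1, carry:1, village:1, early:1, slowly:1, drink:1, true:1, could:1
N = 16. Frequency spectrum: V_1=14, V_2=1
M₂ = 1²·14 + 2²·1 = 18
K = 10000 × (18 − 16) / 16² = 78.13

78.13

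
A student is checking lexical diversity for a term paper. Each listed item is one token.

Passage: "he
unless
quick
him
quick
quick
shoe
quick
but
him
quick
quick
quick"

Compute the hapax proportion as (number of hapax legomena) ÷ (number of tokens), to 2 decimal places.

Frequencies: quick:7, him:2, he:1, unless:1, shoe:1, but:1
Hapax count = 4; token count = 13.
Ratio = 4 / 13 = 0.31

0.31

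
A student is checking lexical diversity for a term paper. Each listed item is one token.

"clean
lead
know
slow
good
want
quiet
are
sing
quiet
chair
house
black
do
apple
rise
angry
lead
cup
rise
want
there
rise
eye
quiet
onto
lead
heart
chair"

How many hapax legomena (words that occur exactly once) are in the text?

16

Frequencies: lead:3, quiet:3, rise:3, want:2, chair:2, clean:1, know:1, slow:1, good:1, are:1, sing:1, house:1, black:1, do:1, apple:1, angry:1, cup:1, there:1, eye:1, onto:1, … (1 more, each freq 1)
Hapax (freq=1): angry, apple, are, black, clean, cup, do, eye, good, heart, house, know, onto, sing, slow, there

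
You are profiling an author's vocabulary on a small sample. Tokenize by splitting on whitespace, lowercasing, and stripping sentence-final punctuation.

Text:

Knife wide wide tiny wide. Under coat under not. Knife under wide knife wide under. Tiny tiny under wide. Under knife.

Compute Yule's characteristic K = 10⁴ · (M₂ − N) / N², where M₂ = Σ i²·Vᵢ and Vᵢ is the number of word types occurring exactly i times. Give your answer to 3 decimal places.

1768.707

Frequencies: wide:6, under:6, knife:4, tiny:3, coat:1, not:1
N = 21. Frequency spectrum: V_1=2, V_3=1, V_4=1, V_6=2
M₂ = 1²·2 + 3²·1 + 4²·1 + 6²·2 = 99
K = 10000 × (99 − 21) / 21² = 1768.707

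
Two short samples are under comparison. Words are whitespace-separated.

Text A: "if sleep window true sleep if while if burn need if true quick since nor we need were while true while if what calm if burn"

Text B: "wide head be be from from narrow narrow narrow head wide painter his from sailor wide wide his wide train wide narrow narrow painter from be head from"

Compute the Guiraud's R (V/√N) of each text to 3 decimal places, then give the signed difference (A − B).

A: V=14, N=26, R=2.746
B: V=9, N=28, R=1.701
Difference = 2.746 − 1.701 = 1.045

1.045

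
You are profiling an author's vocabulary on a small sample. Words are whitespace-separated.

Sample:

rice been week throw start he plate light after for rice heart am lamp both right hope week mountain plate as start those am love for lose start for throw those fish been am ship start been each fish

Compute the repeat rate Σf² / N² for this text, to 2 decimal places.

Frequencies: start:4, been:3, for:3, am:3, rice:2, week:2, throw:2, plate:2, those:2, fish:2, he:1, light:1, after:1, heart:1, lamp:1, both:1, right:1, hope:1, mountain:1, as:1, … (4 more, each freq 1)
Σf² = 81; N² = 1521
Repeat rate = 81 / 1521 = 0.05

0.05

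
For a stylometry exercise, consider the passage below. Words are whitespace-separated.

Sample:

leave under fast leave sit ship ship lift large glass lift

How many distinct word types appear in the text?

8

Distinct types: {fast, glass, large, leave, lift, ship, sit, under}
V = 8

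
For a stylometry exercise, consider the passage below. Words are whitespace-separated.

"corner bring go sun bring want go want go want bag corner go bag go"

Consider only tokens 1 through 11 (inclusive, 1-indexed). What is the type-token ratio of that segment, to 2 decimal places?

Segment tokens 1–11: corner, bring, go, sun, bring, want, go, want, go, want, bag
Segment N = 11, segment V = 6.
TTR = 6 / 11 = 0.55

0.55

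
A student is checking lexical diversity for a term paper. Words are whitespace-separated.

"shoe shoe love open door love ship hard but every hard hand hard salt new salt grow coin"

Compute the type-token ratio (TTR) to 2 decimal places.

0.72

N = 18 tokens, V = 13 types.
TTR = V / N = 13 / 18 = 0.72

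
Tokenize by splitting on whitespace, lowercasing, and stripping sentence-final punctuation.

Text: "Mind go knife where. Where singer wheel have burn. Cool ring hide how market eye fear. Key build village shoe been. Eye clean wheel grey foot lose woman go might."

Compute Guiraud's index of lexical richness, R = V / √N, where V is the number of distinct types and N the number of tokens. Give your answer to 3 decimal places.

4.747

N = 30, V = 26.
√N = 5.477226
R = 26 / 5.477226 = 4.747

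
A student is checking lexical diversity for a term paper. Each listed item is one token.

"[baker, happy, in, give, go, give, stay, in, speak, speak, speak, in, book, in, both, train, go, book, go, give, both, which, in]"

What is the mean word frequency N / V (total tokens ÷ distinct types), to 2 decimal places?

2.09

N = 23 tokens, V = 11 types.
Mean frequency = N / V = 23 / 11 = 2.09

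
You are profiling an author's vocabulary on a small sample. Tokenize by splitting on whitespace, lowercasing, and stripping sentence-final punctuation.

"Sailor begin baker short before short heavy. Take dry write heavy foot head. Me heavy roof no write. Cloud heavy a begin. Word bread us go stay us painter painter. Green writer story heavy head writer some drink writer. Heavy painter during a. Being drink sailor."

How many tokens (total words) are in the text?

Tokens: sailor, begin, baker, short, before, short, heavy, take, dry, write, heavy, foot, head, me, heavy, roof, no, write, cloud, heavy, a, begin, word, bread, us, go, stay, us, painter, painter, green, writer, story, heavy, head, writer, some, drink, writer, heavy, painter, during, a, being, drink, sailor
N = 46

46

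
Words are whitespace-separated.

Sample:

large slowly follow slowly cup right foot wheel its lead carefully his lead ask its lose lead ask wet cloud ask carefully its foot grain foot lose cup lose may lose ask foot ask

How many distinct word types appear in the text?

17

Distinct types: {ask, carefully, cloud, cup, follow, foot, grain, his, its, large, lead, lose, may, right, slowly, wet, wheel}
V = 17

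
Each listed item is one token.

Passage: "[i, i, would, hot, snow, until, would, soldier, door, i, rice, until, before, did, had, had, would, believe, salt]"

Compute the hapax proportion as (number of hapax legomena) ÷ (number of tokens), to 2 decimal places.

Frequencies: i:3, would:3, until:2, had:2, hot:1, snow:1, soldier:1, door:1, rice:1, before:1, did:1, believe:1, salt:1
Hapax count = 9; token count = 19.
Ratio = 9 / 19 = 0.47

0.47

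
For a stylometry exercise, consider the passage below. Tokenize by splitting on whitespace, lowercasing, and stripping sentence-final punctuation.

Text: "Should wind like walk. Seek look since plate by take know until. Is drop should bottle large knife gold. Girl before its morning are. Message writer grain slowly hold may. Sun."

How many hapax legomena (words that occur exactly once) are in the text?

29

Frequencies: should:2, wind:1, like:1, walk:1, seek:1, look:1, since:1, plate:1, by:1, take:1, know:1, until:1, is:1, drop:1, bottle:1, large:1, knife:1, gold:1, girl:1, before:1, … (10 more, each freq 1)
Hapax (freq=1): are, before, bottle, by, drop, girl, gold, grain, hold, is, its, knife, know, large, like, look, may, message, morning, plate, seek, since, slowly, sun, take, until, walk, wind, writer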